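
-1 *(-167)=167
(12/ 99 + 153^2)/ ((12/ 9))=772501/ 44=17556.84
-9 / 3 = -3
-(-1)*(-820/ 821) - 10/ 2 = -4925/ 821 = -6.00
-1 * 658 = -658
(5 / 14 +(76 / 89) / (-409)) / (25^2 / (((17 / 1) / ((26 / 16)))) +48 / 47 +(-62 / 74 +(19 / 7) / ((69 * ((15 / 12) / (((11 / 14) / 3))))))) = 155018621531340 / 26167598931726157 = 0.01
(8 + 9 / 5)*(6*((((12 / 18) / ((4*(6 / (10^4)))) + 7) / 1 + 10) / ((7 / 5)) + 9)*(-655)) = -25367888 / 3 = -8455962.67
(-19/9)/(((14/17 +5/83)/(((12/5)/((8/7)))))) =-187663/37410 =-5.02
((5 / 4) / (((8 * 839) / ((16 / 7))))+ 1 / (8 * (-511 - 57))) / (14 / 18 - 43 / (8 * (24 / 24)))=-49383 / 1104170984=-0.00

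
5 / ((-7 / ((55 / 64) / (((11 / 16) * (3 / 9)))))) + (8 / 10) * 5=37 / 28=1.32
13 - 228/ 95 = 53/ 5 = 10.60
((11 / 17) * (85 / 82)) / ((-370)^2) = 11 / 2245160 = 0.00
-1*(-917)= 917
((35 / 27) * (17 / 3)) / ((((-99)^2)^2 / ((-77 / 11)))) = -4165 / 7780827681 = -0.00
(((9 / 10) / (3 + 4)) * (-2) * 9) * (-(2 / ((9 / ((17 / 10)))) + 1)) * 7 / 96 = 93 / 400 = 0.23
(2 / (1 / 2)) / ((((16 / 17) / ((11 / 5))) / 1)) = 9.35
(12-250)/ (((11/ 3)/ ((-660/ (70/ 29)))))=17748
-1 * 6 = -6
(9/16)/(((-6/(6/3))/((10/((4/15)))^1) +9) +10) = 225/7568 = 0.03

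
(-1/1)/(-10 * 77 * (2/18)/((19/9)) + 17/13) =0.03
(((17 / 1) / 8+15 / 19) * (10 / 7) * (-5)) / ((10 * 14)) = -2215 / 14896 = -0.15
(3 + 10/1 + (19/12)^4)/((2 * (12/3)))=2.41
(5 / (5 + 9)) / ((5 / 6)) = 3 / 7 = 0.43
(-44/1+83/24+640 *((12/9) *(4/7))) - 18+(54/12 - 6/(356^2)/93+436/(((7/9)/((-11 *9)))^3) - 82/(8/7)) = -227186430704503195/252671979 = -899135834.55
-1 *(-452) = 452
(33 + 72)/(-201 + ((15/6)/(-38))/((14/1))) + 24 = 5021136/213869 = 23.48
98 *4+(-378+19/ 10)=159/ 10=15.90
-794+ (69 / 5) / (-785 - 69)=-794.02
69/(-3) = -23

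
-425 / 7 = -60.71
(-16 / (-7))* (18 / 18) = 16 / 7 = 2.29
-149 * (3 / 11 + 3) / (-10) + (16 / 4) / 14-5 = 16959 / 385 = 44.05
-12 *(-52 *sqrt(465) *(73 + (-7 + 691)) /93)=157456 *sqrt(465) /31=109527.71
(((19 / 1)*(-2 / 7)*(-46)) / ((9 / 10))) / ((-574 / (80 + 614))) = -6065560 / 18081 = -335.47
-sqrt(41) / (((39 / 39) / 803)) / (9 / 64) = -36563.26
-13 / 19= -0.68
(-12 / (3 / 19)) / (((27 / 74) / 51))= -95608 / 9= -10623.11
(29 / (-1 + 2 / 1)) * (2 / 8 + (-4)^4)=29725 / 4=7431.25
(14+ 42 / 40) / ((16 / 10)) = 301 / 32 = 9.41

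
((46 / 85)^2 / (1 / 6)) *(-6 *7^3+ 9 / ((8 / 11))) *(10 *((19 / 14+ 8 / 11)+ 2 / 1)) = -192187287 / 1309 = -146819.93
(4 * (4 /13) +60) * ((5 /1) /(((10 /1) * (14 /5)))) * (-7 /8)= -995 /104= -9.57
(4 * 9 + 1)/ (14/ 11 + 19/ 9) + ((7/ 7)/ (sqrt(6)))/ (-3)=10.80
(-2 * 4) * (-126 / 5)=1008 / 5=201.60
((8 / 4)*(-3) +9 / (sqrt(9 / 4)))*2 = 0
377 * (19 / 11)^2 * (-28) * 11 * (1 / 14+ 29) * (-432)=4350748896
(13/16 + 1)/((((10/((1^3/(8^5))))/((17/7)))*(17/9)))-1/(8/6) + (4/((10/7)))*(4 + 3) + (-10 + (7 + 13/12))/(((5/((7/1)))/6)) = 2.75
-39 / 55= -0.71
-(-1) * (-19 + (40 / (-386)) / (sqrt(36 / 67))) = -19.14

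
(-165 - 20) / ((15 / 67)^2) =-166093 / 45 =-3690.96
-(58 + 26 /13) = -60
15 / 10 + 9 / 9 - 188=-371 / 2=-185.50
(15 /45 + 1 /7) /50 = 1 /105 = 0.01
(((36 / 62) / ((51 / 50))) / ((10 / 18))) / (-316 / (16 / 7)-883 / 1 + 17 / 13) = -3120 / 3105611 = -0.00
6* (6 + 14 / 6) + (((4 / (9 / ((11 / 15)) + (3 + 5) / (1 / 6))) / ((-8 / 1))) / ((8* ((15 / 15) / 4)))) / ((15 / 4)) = 497239 / 9945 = 50.00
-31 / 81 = -0.38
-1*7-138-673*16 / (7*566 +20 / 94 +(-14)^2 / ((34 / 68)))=-3772507 / 25581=-147.47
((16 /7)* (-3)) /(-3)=16 /7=2.29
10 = 10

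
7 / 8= 0.88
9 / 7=1.29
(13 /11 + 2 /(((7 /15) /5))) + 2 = 1895 /77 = 24.61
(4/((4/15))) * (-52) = -780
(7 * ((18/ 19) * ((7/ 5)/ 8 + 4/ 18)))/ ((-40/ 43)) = -43043/ 15200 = -2.83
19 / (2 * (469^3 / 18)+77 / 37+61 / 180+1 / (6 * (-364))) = 7676760 / 4631273966953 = 0.00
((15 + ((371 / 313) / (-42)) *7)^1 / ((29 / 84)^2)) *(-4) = -130766496 / 263233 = -496.77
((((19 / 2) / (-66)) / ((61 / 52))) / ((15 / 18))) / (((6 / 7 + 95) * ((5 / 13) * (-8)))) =22477 / 45024100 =0.00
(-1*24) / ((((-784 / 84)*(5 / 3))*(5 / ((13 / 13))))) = 54 / 175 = 0.31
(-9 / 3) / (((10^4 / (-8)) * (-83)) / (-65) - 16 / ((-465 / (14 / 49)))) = 126945 / 67540834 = 0.00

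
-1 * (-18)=18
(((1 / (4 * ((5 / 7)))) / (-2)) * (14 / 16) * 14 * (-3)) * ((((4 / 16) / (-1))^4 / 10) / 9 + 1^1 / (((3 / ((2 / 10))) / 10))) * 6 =5268823 / 204800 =25.73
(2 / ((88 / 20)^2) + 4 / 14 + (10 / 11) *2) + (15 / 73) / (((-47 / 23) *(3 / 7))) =11464839 / 5812114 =1.97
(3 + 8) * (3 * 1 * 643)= 21219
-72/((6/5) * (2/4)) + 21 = -99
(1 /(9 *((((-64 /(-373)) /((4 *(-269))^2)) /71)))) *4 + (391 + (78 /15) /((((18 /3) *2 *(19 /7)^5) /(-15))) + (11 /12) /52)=986969831097109835 /4635257328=212926653.53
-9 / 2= -4.50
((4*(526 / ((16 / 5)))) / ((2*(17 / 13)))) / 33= 17095 / 2244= 7.62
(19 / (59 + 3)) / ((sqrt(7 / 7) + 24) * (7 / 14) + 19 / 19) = 19 / 837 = 0.02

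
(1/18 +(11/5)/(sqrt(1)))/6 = 203/540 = 0.38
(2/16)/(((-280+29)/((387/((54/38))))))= -817/6024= -0.14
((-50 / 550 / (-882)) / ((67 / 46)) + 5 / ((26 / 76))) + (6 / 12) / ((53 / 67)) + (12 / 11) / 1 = 7317553073 / 447873426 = 16.34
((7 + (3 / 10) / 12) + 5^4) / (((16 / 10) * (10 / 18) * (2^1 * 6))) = 75843 / 1280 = 59.25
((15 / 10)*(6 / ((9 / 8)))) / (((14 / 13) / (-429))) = -22308 / 7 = -3186.86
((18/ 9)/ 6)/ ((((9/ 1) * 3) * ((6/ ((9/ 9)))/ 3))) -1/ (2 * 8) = -0.06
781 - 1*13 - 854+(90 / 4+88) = 49 / 2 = 24.50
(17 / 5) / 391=1 / 115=0.01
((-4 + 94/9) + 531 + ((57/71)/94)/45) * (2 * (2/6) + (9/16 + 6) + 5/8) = 60851851619/14415840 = 4221.18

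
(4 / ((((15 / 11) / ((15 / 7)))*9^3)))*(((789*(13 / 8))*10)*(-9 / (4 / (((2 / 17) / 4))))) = -7.32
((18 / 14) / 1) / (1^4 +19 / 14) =6 / 11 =0.55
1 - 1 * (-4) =5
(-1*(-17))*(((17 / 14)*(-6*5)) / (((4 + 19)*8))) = -4335 / 1288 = -3.37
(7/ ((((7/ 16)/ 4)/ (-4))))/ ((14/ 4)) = -512/ 7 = -73.14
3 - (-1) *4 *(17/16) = 29/4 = 7.25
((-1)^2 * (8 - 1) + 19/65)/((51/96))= 15168/1105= 13.73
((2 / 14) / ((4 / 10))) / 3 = 5 / 42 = 0.12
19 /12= 1.58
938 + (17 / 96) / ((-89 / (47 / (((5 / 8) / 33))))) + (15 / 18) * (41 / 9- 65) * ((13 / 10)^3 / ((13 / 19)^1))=185348941 / 240300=771.32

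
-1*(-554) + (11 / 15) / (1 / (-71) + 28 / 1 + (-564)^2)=187696333711 / 338802045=554.00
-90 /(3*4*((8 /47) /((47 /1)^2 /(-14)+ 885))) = -7177605 /224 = -32042.88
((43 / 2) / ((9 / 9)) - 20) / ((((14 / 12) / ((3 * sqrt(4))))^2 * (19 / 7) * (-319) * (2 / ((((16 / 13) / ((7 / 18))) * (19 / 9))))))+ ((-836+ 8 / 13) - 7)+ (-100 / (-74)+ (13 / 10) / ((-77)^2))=-99384482159 / 118148030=-841.19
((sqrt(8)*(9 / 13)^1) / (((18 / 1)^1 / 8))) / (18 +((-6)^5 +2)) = -2*sqrt(2) / 25207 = -0.00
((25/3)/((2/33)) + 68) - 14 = 383/2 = 191.50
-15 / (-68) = 15 / 68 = 0.22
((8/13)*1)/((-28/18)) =-36/91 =-0.40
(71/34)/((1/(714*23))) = 34293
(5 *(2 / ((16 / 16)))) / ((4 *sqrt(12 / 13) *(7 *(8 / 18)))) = 15 *sqrt(39) / 112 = 0.84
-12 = -12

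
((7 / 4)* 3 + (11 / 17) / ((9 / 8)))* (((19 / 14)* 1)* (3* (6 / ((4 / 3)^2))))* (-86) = -26213445 / 3808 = -6883.78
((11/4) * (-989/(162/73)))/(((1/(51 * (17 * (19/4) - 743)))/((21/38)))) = 83448685859/3648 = 22875188.01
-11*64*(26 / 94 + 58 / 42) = -1151744 / 987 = -1166.91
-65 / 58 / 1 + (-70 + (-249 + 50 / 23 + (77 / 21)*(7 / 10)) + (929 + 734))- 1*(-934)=22827607 / 10005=2281.62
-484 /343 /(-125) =484 /42875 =0.01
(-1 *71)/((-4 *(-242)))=-71/968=-0.07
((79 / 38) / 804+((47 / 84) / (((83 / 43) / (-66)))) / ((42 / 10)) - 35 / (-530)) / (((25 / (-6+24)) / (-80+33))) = 4166006558787 / 27439642300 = 151.82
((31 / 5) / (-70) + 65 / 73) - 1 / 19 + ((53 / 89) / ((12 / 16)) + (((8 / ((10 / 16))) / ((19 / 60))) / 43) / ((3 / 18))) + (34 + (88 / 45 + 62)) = 1757959962869 / 16720354350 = 105.14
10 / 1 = 10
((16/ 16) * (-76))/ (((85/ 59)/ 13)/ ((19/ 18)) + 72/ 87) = -81.49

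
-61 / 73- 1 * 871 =-63644 / 73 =-871.84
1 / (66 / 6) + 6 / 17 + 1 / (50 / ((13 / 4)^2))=98003 / 149600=0.66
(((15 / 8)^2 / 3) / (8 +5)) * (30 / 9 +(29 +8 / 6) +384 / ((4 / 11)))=81725 / 832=98.23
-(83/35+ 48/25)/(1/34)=-25534/175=-145.91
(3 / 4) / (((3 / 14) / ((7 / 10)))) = 49 / 20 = 2.45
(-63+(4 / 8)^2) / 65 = -251 / 260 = -0.97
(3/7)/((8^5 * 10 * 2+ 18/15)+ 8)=5/7645974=0.00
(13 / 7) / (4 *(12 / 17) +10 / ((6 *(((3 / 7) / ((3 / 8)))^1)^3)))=339456 / 720181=0.47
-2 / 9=-0.22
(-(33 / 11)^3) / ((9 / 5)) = -15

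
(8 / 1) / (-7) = -8 / 7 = -1.14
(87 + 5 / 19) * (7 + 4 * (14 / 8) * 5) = 69636 / 19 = 3665.05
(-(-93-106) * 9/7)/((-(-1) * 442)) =1791/3094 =0.58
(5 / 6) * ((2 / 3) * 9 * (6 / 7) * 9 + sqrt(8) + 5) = 5 * sqrt(2) / 3 + 1795 / 42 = 45.10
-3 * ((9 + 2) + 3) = -42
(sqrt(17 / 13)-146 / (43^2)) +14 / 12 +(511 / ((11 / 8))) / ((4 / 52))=sqrt(221) / 13 +589712273 / 122034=4833.50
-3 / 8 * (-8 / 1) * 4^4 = 768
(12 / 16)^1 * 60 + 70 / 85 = 45.82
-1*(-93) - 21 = 72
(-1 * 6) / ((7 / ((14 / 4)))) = -3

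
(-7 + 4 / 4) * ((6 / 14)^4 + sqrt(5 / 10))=-4.45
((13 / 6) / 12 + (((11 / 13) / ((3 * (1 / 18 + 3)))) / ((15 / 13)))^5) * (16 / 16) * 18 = 126955429 / 39062500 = 3.25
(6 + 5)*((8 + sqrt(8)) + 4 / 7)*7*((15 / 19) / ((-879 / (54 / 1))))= -178200 / 5567 - 41580*sqrt(2) / 5567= -42.57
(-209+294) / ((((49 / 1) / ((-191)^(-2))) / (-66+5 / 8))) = -44455 / 14300552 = -0.00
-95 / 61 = -1.56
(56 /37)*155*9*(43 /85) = 671832 /629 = 1068.10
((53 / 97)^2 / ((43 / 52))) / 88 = 36517 / 8900914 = 0.00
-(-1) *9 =9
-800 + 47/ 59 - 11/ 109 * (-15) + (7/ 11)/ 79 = -4457874581/ 5588539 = -797.68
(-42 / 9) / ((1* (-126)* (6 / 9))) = 0.06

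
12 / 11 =1.09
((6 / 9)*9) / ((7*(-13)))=-6 / 91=-0.07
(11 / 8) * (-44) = -121 / 2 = -60.50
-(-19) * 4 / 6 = 12.67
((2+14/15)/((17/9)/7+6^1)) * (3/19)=2772/37525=0.07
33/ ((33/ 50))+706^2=498486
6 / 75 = 2 / 25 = 0.08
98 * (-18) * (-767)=1352988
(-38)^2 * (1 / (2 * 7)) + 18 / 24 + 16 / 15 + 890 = 417883 / 420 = 994.96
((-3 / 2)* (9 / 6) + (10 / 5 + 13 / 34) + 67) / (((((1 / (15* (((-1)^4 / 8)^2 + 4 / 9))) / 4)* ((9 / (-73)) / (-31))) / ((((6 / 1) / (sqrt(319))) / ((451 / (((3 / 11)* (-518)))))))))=-322291085375* sqrt(319) / 117397104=-49032.75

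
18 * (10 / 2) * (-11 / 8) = -123.75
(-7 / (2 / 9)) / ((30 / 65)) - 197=-1061 / 4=-265.25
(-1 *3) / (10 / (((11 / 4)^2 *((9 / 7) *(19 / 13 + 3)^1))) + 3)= -0.93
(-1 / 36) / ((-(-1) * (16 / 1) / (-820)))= 205 / 144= 1.42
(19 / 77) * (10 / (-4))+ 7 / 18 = -158 / 693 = -0.23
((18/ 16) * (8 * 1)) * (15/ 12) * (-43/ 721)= -1935/ 2884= -0.67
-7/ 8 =-0.88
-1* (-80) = 80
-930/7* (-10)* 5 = 46500/7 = 6642.86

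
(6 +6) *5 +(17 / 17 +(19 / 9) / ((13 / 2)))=7175 / 117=61.32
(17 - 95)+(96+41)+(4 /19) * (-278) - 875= -16616 /19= -874.53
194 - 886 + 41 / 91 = -62931 / 91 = -691.55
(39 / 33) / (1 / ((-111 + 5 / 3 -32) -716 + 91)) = -2717 / 3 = -905.67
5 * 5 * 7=175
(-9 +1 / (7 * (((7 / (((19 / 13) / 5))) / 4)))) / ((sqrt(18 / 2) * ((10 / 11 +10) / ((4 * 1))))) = -314479 / 286650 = -1.10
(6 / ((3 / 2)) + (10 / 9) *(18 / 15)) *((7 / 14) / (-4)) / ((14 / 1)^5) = -1 / 806736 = -0.00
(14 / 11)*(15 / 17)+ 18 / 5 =4416 / 935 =4.72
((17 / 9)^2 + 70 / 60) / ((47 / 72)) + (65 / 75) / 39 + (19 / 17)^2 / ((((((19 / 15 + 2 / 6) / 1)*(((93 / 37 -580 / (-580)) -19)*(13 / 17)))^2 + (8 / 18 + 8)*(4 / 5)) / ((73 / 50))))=334252291139633 / 45912747819360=7.28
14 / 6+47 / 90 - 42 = -3523 / 90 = -39.14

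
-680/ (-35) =136/ 7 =19.43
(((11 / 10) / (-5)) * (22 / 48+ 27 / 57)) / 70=-187 / 63840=-0.00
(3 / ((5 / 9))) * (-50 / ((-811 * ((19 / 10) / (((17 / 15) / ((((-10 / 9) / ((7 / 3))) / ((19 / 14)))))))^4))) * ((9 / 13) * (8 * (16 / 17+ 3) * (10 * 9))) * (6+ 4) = 2879587908 / 52715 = 54625.59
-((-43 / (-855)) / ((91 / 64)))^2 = -7573504 / 6053618025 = -0.00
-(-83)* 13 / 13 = 83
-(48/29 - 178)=176.34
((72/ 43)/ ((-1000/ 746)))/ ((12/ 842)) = -471099/ 5375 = -87.65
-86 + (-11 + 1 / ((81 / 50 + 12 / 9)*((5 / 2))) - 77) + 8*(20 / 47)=-3549154 / 20821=-170.46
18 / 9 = 2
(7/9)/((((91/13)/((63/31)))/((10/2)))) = 35/31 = 1.13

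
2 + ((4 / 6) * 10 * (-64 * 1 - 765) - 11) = -16607 / 3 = -5535.67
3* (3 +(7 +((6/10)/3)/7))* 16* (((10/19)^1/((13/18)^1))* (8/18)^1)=20736/133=155.91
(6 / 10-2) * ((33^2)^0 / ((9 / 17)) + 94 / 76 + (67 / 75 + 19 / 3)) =-619591 / 42750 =-14.49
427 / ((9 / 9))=427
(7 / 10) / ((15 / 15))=7 / 10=0.70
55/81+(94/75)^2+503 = 505.25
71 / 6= 11.83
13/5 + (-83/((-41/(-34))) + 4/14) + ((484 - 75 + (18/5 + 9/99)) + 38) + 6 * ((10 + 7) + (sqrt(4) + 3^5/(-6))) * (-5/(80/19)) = 135860827/252560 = 537.93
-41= -41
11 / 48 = 0.23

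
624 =624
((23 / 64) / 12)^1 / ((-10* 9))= -23 / 69120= -0.00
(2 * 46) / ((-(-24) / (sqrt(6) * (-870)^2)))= 2901450 * sqrt(6)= 7107072.01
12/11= 1.09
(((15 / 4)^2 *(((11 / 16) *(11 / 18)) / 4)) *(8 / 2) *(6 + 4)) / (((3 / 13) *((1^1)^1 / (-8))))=-2048.18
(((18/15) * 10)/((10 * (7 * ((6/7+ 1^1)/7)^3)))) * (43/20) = 2168103/109850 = 19.74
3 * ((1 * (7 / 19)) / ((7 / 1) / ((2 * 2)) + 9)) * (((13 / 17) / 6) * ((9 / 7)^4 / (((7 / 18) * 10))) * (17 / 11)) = 0.01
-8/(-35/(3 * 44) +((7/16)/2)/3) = 8448/203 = 41.62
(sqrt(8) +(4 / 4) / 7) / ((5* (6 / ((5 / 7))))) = 1 / 294 +sqrt(2) / 21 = 0.07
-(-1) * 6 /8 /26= 3 /104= 0.03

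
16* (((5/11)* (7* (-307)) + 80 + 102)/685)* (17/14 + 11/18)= -459632/13563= -33.89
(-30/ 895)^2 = 36/ 32041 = 0.00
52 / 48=13 / 12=1.08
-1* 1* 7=-7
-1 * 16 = -16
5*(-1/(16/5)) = -25/16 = -1.56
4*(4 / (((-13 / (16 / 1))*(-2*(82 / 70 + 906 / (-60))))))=-1792 / 2535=-0.71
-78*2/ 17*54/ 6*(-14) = 19656/ 17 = 1156.24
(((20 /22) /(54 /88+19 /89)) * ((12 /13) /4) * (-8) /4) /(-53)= 0.01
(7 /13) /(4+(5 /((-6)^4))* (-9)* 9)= 112 /767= 0.15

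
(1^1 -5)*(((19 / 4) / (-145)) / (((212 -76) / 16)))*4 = 152 / 2465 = 0.06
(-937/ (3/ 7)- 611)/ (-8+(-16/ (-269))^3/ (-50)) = 510472483525/ 1459883943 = 349.67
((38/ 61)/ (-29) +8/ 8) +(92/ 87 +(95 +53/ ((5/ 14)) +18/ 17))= 111192578/ 451095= 246.49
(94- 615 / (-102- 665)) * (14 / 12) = 508991 / 4602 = 110.60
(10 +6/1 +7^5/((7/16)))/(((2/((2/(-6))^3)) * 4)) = -4804/27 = -177.93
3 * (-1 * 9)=-27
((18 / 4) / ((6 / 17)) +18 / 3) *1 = 75 / 4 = 18.75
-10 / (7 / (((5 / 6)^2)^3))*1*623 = -6953125 / 23328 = -298.06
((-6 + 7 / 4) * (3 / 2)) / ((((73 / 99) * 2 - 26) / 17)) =85833 / 19424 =4.42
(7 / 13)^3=0.16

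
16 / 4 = 4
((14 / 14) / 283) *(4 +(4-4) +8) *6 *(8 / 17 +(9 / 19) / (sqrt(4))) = 0.18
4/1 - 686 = -682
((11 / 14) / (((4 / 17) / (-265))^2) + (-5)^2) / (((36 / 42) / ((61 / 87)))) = 13618303375 / 16704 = 815271.99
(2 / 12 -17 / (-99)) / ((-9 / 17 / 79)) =-89981 / 1782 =-50.49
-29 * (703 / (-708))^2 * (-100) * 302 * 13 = 703345893575 / 62658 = 11225157.10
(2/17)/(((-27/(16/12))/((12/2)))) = -16/459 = -0.03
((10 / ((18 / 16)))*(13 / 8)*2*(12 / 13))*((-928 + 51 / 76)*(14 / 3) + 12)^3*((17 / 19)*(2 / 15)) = -8097061217783829548 / 31668003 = -255685880091.14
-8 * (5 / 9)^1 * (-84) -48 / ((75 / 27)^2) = 367.11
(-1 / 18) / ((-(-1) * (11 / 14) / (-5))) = 35 / 99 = 0.35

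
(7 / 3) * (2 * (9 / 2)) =21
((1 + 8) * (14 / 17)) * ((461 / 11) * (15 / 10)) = 87129 / 187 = 465.93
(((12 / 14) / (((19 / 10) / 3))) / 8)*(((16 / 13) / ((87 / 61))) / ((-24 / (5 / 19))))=-1525 / 952679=-0.00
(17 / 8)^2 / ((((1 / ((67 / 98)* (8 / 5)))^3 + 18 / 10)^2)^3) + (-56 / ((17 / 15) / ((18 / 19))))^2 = 618110906084766151663320203943626175494432477993017600 / 282075079298736550109163378025957960660086091460041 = 2191.30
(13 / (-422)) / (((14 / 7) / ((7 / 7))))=-13 / 844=-0.02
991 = 991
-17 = -17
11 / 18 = 0.61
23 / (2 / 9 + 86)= 207 / 776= 0.27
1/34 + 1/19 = 53/646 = 0.08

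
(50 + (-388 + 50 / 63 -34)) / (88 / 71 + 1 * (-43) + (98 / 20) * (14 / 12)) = 10.30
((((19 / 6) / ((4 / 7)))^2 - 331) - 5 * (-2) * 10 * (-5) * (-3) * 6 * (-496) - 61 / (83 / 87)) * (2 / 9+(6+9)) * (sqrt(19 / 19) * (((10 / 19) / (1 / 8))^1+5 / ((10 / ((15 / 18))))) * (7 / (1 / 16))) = -215939087751217285 / 6131376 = -35218699318.26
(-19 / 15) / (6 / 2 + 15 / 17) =-323 / 990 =-0.33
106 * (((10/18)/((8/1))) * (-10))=-1325/18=-73.61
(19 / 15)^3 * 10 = 13718 / 675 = 20.32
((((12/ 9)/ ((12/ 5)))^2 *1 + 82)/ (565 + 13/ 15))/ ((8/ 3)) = 33335/ 611136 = 0.05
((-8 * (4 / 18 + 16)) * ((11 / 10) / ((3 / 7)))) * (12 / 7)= -25696 / 45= -571.02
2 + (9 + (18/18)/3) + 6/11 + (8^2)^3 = 8651144/33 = 262155.88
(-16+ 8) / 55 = -8 / 55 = -0.15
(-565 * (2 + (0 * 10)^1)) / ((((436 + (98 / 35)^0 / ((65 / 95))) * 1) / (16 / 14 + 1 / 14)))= -124865 / 39809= -3.14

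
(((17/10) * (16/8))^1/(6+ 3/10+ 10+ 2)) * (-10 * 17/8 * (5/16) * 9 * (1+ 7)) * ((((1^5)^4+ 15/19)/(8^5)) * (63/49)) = -3316275/531693568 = -0.01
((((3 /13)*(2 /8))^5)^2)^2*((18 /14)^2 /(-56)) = -282429536481 /57339114231907870272673810061453164544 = -0.00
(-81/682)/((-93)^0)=-81/682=-0.12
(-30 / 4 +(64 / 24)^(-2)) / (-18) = 157 / 384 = 0.41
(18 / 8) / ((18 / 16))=2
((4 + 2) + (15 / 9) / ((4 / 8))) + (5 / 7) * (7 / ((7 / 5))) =271 / 21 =12.90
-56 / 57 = -0.98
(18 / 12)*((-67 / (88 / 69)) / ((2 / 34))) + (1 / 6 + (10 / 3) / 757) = -178457369 / 133232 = -1339.45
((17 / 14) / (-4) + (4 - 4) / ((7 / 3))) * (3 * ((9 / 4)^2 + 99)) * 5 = -424575 / 896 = -473.86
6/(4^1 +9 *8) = 3/38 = 0.08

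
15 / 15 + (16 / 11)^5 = 1209627 / 161051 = 7.51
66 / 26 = 2.54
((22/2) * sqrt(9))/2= 33/2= 16.50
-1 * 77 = -77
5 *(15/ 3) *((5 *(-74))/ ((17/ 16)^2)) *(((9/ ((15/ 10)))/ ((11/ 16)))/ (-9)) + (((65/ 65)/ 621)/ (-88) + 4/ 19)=2384279231597/ 300072168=7945.69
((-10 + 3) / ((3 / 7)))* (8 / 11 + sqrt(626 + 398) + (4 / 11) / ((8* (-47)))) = -534.53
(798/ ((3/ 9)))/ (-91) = -342/ 13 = -26.31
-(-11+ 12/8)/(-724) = -19/1448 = -0.01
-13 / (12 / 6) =-13 / 2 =-6.50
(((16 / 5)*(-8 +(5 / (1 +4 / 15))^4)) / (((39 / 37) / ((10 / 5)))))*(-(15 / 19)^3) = -8151322384800 / 11620332607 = -701.47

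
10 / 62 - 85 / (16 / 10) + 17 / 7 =-87729 / 1736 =-50.54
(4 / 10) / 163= 2 / 815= 0.00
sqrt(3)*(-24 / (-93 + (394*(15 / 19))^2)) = -2888*sqrt(3) / 11631509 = -0.00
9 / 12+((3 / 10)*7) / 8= 81 / 80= 1.01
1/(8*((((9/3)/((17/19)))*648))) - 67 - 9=-22457071/295488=-76.00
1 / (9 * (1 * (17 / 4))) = 4 / 153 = 0.03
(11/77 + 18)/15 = 127/105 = 1.21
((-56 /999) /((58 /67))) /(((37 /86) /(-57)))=3065384 /357309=8.58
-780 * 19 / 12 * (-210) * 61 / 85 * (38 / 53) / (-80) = -6011733 / 3604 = -1668.07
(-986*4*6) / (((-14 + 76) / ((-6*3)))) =212976 / 31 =6870.19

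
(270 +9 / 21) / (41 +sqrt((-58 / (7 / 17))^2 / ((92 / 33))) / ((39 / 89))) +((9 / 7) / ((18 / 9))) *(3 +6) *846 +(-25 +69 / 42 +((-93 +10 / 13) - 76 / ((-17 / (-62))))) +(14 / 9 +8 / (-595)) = 1079769093 *sqrt(759) / 20216597510 +126753530230254797 / 28147568713173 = 4504.65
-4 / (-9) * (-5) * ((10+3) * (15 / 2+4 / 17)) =-34190 / 153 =-223.46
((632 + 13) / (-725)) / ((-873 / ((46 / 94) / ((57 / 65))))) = 12857 / 22608081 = 0.00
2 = 2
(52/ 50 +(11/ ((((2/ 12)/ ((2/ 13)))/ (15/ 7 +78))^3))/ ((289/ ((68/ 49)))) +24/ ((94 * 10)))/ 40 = 231972012697627/ 433868503250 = 534.66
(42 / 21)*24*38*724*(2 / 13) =2641152 / 13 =203165.54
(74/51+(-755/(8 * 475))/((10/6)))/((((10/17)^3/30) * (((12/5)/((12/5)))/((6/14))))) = 31967157/380000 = 84.12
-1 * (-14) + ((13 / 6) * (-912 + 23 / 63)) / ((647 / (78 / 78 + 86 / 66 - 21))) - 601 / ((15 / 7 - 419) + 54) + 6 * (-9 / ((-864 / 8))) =750649224653 / 10249761060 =73.24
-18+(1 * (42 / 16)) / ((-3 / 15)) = -249 / 8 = -31.12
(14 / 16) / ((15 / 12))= 7 / 10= 0.70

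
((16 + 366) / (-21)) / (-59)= 382 / 1239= 0.31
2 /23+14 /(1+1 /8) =2594 /207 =12.53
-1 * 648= -648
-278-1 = -279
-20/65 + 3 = 35/13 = 2.69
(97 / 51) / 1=97 / 51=1.90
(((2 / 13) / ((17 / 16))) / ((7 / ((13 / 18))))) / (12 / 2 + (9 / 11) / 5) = 0.00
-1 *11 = -11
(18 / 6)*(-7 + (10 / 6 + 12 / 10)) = -62 / 5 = -12.40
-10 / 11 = -0.91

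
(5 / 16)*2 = 0.62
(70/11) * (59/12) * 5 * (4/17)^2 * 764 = 63106400/9537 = 6617.01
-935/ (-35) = 187/ 7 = 26.71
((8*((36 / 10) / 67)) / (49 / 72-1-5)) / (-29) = 10368 / 3720845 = 0.00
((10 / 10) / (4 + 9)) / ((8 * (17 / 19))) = 19 / 1768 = 0.01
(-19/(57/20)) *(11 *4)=-880/3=-293.33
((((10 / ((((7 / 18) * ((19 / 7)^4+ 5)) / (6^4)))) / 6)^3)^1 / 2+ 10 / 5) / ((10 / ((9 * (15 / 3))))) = 915015062818256787 / 494350771643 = 1850942.92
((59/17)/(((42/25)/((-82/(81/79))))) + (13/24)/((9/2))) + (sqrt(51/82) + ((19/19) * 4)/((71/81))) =-1318352135/8212428 + sqrt(4182)/82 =-159.74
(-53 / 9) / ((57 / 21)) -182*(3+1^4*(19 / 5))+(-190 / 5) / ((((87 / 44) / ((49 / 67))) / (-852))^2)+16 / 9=-12185022998523107 / 3227837895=-3774979.85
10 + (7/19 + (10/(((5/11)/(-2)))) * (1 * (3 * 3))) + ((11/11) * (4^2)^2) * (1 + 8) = 36449/19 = 1918.37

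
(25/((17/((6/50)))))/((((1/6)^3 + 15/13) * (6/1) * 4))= 351/55301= 0.01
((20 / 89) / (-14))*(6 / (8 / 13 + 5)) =-780 / 45479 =-0.02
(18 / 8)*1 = 9 / 4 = 2.25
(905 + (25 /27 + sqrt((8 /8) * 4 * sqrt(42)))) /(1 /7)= 14 * 42^(1 /4) + 171220 /27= 6377.12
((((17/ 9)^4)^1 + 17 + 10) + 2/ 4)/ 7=527897/ 91854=5.75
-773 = -773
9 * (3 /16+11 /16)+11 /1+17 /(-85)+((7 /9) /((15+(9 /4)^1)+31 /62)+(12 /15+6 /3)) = 550021 /25560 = 21.52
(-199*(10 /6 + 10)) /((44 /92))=-160195 /33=-4854.39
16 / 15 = 1.07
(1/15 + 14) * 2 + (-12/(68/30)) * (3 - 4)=8524/255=33.43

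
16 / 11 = 1.45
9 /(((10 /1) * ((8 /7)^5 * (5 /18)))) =1361367 /819200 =1.66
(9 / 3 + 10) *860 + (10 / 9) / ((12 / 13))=603785 / 54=11181.20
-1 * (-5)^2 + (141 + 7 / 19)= 116.37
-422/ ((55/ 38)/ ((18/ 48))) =-12027/ 110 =-109.34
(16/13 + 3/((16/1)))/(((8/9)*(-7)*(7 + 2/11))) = -29205/920192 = -0.03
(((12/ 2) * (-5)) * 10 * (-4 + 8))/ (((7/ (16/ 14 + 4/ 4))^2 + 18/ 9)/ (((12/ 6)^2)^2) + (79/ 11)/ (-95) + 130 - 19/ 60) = -902880000/ 98112719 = -9.20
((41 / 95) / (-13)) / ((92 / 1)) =-41 / 113620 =-0.00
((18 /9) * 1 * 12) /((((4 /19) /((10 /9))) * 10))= 38 /3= 12.67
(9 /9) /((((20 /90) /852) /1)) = 3834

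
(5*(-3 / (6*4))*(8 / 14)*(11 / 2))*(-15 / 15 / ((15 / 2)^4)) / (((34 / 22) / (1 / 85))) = 0.00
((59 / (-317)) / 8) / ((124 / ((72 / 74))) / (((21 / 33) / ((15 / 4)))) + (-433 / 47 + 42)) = -58233 / 1961874326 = -0.00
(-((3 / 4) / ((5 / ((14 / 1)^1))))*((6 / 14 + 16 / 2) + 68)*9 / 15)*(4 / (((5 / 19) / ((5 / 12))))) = -6099 / 10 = -609.90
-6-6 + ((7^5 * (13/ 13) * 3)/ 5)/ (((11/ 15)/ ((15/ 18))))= 251841/ 22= 11447.32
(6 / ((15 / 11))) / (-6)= -11 / 15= -0.73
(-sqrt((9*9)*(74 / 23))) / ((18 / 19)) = -19*sqrt(1702) / 46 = -17.04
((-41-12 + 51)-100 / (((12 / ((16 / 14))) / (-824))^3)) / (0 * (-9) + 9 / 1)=5369961.98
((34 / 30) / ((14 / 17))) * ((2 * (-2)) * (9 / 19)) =-1734 / 665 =-2.61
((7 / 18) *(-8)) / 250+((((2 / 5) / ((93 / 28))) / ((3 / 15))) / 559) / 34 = -4113802 / 331417125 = -0.01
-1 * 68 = -68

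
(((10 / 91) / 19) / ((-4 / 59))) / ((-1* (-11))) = -295 / 38038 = -0.01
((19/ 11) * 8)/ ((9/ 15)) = 760/ 33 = 23.03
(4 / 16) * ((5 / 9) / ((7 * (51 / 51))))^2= 25 / 15876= 0.00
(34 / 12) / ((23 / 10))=85 / 69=1.23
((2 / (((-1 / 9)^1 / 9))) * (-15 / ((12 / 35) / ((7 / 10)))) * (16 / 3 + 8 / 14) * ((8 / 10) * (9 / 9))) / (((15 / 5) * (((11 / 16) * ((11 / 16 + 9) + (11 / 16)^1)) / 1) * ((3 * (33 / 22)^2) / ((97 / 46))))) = 21554176 / 62997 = 342.15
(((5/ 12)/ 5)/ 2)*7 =7/ 24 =0.29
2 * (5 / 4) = 2.50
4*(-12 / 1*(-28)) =1344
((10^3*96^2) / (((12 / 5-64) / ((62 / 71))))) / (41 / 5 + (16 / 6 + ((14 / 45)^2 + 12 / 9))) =-1446336000000 / 136133767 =-10624.37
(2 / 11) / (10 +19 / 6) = 12 / 869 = 0.01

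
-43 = -43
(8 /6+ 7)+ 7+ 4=58 /3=19.33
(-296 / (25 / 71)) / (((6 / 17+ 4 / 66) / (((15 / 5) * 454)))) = -2007243414 / 725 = -2768611.61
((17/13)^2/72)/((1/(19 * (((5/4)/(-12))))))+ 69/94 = 18859823/27451008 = 0.69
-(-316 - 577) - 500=393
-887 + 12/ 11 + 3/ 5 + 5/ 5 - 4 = -48857/ 55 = -888.31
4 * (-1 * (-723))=2892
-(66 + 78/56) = -1887/28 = -67.39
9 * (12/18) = 6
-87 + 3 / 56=-4869 / 56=-86.95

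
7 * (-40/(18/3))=-140/3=-46.67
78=78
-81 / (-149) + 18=2763 / 149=18.54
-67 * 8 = -536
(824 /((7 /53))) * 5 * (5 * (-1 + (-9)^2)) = 87344000 /7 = 12477714.29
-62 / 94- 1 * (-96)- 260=-7739 / 47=-164.66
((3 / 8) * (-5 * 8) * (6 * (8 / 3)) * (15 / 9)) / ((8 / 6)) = -300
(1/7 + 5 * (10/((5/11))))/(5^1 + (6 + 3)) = 771/98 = 7.87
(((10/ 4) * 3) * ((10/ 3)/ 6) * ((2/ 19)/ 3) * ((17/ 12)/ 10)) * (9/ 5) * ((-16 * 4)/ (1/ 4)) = -544/ 57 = -9.54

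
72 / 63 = 8 / 7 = 1.14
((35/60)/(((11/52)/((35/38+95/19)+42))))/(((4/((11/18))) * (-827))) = -0.02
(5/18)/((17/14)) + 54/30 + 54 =42862/765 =56.03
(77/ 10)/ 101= 77/ 1010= 0.08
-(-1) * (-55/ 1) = -55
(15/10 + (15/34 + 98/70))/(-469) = -284/39865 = -0.01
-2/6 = -1/3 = -0.33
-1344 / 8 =-168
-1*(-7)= 7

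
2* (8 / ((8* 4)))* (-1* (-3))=1.50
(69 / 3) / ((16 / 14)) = 161 / 8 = 20.12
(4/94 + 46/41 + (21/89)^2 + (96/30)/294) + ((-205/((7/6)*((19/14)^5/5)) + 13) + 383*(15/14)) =12987088857822741913/55558059361251510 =233.76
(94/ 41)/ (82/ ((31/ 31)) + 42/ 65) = 3055/ 110126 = 0.03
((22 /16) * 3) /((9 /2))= 11 /12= 0.92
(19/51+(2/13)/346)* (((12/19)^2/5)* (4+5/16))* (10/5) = 17711748/69010565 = 0.26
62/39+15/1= 647/39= 16.59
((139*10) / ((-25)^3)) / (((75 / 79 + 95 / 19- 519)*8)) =10981 / 506637500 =0.00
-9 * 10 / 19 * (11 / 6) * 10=-86.84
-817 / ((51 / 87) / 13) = -308009 / 17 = -18118.18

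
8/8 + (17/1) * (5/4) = 89/4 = 22.25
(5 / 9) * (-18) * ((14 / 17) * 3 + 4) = -1100 / 17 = -64.71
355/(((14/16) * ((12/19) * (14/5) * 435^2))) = 1349/1112643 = 0.00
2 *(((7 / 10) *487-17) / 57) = 3239 / 285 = 11.36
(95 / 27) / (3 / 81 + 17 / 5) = 1.02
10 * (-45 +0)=-450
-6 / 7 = -0.86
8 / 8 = 1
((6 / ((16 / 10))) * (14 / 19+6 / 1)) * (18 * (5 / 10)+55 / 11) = 6720 / 19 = 353.68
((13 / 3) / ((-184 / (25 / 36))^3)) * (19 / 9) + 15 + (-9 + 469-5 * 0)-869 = -394.00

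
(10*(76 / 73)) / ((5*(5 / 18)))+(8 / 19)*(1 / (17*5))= 7.50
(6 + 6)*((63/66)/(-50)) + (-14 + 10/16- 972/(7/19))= -40839103/15400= -2651.89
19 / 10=1.90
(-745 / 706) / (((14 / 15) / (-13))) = 145275 / 9884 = 14.70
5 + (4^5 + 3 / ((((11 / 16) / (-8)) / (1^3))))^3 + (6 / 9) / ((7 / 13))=27046183086361 / 27951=967628460.03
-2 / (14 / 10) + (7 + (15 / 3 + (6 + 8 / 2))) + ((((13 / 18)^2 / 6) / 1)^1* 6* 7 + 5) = 66277 / 2268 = 29.22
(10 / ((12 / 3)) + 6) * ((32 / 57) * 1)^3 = 278528 / 185193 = 1.50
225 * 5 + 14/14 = 1126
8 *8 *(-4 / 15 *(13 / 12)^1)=-832 / 45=-18.49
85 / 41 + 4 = 249 / 41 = 6.07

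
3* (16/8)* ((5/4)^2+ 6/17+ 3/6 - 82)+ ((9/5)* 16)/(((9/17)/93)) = 3115551/680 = 4581.69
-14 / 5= -2.80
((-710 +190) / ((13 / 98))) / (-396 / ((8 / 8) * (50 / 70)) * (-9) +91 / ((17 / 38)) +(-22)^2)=-0.69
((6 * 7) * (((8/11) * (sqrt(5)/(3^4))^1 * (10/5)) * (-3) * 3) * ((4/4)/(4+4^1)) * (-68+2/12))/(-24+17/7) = -3626 * sqrt(5)/1359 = -5.97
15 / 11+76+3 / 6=1713 / 22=77.86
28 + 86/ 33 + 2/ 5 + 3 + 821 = 141076/ 165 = 855.01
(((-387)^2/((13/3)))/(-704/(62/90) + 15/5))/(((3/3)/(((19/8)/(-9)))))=9801549/1095016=8.95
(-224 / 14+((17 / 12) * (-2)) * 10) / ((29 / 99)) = -4389 / 29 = -151.34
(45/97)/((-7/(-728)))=4680/97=48.25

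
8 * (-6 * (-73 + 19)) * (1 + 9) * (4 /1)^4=6635520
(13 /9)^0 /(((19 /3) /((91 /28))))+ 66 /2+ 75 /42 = 18779 /532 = 35.30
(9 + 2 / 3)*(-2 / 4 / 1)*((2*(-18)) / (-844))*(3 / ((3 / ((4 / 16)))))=-0.05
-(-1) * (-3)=-3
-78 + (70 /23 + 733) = 15135 /23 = 658.04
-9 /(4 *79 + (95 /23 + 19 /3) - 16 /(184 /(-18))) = -621 /22634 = -0.03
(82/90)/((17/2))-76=-58058/765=-75.89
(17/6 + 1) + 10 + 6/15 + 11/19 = 8443/570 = 14.81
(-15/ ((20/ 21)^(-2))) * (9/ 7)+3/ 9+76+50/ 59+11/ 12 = 4905833/ 80948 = 60.60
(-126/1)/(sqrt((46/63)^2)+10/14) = -1134/13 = -87.23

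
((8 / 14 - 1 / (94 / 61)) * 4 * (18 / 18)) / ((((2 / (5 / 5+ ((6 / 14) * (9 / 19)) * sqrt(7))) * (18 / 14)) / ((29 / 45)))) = -493 / 6345 - 493 * sqrt(7) / 31255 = -0.12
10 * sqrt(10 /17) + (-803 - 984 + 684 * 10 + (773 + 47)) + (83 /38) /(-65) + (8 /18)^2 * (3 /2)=10 * sqrt(170) /17 + 391687889 /66690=5880.93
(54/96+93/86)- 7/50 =25867/17200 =1.50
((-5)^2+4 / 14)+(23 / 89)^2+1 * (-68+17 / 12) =-41.23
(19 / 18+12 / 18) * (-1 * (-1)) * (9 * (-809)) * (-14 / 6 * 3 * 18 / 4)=1579977 / 4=394994.25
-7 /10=-0.70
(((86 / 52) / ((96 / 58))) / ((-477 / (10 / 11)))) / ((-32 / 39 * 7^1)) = 6235 / 18805248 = 0.00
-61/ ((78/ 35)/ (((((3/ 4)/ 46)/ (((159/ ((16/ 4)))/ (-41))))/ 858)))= 87535/ 163160712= 0.00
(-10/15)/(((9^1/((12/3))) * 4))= -2/27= -0.07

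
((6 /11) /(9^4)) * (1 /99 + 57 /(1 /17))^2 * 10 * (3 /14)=92029486240 /550159533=167.28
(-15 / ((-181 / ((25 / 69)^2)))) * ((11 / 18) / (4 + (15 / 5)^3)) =34375 / 160283826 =0.00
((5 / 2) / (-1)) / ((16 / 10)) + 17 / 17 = -0.56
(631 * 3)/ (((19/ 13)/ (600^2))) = 8859240000/ 19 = 466275789.47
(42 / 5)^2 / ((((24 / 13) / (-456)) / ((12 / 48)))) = -4357.08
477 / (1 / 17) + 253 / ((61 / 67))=511600 / 61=8386.89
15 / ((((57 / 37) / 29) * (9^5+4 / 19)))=0.00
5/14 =0.36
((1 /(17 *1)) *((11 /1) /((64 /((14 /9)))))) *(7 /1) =539 /4896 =0.11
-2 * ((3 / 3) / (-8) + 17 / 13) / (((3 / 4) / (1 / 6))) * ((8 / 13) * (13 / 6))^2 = -328 / 351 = -0.93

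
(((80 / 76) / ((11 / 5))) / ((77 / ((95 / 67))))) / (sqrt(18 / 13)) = 250 * sqrt(26) / 170247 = 0.01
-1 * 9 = -9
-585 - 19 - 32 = -636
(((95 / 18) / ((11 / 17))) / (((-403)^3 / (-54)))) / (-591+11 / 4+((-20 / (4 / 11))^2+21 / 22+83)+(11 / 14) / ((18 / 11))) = 305235 / 114354441368687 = 0.00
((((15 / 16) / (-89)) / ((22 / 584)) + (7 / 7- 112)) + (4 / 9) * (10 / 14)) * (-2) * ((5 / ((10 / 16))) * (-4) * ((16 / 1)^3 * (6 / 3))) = -3588129161216 / 61677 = -58176129.86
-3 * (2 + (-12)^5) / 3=248830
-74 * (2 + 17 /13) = -3182 /13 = -244.77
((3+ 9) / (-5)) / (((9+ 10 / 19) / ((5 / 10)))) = -114 / 905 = -0.13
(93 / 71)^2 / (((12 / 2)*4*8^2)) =2883 / 2580992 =0.00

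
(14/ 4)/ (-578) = -7/ 1156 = -0.01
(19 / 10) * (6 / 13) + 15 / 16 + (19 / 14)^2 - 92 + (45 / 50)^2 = -22303597 / 254800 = -87.53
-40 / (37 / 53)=-2120 / 37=-57.30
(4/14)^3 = 8/343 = 0.02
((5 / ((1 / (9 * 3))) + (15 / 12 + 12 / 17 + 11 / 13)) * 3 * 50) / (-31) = -9136275 / 13702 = -666.78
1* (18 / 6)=3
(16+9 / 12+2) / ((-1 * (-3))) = 6.25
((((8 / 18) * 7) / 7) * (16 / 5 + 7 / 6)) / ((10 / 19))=2489 / 675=3.69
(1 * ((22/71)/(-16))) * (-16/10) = 11/355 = 0.03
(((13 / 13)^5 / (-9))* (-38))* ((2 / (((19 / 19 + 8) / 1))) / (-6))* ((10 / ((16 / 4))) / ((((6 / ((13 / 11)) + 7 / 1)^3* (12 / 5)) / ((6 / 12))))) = -1043575 / 22569215976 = -0.00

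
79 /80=0.99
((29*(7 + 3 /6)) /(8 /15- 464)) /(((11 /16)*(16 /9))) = -58725 /152944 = -0.38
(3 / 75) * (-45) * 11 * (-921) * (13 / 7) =1185327 / 35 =33866.49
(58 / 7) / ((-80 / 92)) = -667 / 70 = -9.53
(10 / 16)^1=5 / 8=0.62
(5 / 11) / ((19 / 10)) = 50 / 209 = 0.24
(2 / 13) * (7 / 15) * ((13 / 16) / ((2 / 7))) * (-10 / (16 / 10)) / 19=-0.07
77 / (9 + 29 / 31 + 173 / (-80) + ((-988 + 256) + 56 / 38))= -3628240 / 34056137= -0.11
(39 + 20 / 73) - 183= -10492 / 73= -143.73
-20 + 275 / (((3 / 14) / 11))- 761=40007 / 3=13335.67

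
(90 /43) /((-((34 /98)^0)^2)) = -90 /43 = -2.09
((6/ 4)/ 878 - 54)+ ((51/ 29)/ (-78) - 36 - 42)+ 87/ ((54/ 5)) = -738598541/ 5958108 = -123.97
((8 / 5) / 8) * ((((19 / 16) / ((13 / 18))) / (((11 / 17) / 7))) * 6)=21.35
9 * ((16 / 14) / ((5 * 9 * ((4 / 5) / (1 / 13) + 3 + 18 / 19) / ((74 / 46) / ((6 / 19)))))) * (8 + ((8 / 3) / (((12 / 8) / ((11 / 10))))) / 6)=60053072 / 88874415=0.68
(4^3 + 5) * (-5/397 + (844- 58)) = 21530553/397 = 54233.13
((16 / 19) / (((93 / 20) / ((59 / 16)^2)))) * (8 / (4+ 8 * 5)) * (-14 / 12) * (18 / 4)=-121835 / 51832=-2.35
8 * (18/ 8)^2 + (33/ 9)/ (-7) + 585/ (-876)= 241039/ 6132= 39.31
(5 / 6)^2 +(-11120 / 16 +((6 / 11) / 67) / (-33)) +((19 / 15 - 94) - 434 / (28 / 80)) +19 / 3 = -2948735149 / 1459260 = -2020.71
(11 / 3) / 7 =11 / 21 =0.52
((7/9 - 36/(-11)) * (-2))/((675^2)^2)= -802/20551819921875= -0.00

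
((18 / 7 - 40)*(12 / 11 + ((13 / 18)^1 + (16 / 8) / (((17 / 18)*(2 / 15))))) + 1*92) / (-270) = 959843 / 454410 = 2.11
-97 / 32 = -3.03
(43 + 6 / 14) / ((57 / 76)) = 1216 / 21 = 57.90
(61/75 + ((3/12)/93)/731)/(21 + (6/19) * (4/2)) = 35018957/931367100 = 0.04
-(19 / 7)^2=-361 / 49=-7.37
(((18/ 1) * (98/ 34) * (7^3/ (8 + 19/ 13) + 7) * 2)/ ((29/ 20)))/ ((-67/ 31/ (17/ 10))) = -193945920/ 79663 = -2434.58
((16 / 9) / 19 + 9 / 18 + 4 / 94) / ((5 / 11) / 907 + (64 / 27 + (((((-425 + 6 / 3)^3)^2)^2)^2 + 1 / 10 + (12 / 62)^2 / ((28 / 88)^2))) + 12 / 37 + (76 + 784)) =2666095732405875 / 4513414336083947834844519280659676353721648584688105596192039837382789204302871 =0.00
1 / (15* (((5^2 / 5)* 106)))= 1 / 7950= 0.00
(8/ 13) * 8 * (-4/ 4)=-4.92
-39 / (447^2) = -13 / 66603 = -0.00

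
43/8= 5.38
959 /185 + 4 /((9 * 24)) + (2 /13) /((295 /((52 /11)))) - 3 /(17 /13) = 320810881 /110219670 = 2.91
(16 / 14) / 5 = 8 / 35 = 0.23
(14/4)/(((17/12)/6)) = 252/17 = 14.82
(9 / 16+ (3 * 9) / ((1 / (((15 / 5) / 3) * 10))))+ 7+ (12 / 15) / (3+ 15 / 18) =511099 / 1840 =277.77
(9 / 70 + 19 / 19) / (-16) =-79 / 1120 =-0.07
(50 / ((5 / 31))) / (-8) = -155 / 4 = -38.75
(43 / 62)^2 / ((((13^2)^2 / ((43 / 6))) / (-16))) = -159014 / 82341363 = -0.00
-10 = -10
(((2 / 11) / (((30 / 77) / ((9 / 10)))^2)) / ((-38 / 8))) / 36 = -0.01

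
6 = 6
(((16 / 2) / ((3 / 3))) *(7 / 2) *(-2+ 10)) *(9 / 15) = 672 / 5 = 134.40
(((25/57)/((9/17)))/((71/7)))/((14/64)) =13600/36423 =0.37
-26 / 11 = -2.36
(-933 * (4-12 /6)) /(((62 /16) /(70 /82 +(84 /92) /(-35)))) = -58249056 /146165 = -398.52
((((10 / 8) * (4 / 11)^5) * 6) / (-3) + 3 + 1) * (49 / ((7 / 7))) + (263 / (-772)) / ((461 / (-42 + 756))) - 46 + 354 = 14406381362303 / 28658381246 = 502.69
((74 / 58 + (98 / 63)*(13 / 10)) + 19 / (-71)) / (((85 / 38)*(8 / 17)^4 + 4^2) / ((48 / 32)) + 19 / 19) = 26210810783 / 101538298125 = 0.26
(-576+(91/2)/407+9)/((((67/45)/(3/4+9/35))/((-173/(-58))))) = -14472098577/12652816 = -1143.78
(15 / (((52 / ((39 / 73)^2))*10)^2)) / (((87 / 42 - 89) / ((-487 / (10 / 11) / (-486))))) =-0.00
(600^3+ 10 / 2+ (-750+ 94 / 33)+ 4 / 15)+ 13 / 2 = 71279757323 / 330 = 215999264.62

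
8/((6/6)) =8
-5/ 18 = -0.28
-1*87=-87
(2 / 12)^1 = 1 / 6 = 0.17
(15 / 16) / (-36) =-5 / 192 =-0.03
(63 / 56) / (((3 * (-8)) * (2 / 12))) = -9 / 32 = -0.28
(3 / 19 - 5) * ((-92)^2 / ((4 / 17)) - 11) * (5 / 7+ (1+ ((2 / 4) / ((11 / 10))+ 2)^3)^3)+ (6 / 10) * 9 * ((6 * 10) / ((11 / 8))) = -685388277.73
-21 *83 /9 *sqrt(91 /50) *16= -4648 *sqrt(182) /15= -4180.33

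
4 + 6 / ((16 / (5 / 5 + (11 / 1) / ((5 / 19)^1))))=401 / 20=20.05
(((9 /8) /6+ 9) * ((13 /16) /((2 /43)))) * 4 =641.98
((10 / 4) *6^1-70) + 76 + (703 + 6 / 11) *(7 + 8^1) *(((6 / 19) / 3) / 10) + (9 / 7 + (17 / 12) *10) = 1295093 / 8778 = 147.54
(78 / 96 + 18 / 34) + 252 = 68909 / 272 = 253.34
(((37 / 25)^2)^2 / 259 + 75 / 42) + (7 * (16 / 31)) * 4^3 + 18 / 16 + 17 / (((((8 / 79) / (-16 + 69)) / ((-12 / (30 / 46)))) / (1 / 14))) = -7770999078681 / 678125000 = -11459.54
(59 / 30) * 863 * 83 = 4226111 / 30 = 140870.37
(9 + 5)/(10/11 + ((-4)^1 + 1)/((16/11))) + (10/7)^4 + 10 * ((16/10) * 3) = 2787040/69629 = 40.03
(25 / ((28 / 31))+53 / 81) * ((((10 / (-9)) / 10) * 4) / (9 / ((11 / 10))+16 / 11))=-706849 / 540918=-1.31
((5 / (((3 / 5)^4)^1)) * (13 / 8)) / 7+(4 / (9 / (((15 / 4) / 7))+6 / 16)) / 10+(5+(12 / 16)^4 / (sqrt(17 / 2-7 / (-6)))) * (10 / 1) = 405 * sqrt(87) / 3712+61264517 / 1038744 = 60.00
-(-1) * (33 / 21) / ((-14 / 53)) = -583 / 98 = -5.95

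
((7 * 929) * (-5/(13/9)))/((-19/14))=4096890/247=16586.60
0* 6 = 0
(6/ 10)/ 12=1/ 20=0.05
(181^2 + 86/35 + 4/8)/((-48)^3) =-2293477/7741440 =-0.30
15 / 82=0.18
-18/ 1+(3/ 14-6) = -333/ 14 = -23.79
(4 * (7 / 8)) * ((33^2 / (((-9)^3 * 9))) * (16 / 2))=-3388 / 729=-4.65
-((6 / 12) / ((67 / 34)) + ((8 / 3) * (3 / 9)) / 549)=-84533 / 331047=-0.26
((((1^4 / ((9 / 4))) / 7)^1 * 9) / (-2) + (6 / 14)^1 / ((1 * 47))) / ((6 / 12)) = -26 / 47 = -0.55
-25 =-25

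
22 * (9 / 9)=22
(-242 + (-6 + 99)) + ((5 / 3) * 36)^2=3451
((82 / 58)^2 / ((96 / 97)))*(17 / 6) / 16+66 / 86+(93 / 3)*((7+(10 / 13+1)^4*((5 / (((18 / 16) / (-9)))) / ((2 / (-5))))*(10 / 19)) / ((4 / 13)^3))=45788498243118221 / 82319717376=556227.59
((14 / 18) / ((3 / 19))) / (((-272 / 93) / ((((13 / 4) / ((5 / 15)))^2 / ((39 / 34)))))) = -53599 / 384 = -139.58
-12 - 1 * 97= -109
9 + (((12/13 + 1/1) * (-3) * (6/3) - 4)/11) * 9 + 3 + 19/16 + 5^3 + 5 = 298525/2288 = 130.47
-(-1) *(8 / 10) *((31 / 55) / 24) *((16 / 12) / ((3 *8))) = 31 / 29700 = 0.00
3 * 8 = 24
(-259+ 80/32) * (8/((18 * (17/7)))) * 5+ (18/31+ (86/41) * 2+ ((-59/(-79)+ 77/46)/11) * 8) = -98537107584/431859109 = -228.17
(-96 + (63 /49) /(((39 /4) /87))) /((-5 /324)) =2492208 /455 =5477.38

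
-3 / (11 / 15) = -45 / 11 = -4.09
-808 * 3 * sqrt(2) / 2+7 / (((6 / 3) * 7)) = 1 / 2 - 1212 * sqrt(2) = -1713.53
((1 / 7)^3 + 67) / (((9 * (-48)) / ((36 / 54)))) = -11491 / 111132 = -0.10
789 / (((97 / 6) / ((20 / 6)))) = 15780 / 97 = 162.68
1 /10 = 0.10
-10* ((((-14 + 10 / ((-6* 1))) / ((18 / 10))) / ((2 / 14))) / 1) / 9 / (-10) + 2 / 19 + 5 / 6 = -53843 / 9234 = -5.83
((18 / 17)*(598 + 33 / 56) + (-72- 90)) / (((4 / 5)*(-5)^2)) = 224577 / 9520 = 23.59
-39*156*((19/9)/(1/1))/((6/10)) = -21406.67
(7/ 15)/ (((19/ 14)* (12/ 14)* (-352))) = -343/ 300960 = -0.00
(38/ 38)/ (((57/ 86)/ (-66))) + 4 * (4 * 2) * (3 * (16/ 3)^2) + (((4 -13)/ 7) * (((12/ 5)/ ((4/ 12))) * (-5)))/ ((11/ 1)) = 11566312/ 4389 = 2635.30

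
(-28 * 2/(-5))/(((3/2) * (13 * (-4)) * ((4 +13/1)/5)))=-28/663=-0.04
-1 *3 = -3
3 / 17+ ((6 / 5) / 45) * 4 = 0.28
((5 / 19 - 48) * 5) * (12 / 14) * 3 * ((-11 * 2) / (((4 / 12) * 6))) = 897930 / 133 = 6751.35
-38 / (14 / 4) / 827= -76 / 5789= -0.01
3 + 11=14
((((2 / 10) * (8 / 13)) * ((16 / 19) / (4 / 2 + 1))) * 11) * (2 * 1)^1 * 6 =5632 / 1235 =4.56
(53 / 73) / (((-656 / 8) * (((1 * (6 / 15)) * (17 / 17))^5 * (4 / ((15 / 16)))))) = -2484375 / 12259328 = -0.20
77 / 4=19.25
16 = 16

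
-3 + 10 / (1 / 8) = 77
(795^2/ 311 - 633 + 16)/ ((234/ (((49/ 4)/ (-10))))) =-10783381/ 1455480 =-7.41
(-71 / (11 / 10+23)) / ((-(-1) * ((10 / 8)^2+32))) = -11360 / 129417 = -0.09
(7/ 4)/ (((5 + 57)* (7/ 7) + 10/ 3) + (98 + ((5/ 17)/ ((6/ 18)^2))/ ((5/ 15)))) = 357/ 34940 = 0.01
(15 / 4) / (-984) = -0.00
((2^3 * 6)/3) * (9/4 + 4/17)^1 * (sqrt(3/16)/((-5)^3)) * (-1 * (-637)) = -107653 * sqrt(3)/2125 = -87.75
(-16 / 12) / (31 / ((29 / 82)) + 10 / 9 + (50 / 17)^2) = -0.01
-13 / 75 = -0.17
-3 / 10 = -0.30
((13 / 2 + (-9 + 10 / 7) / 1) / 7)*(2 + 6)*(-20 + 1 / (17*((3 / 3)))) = 20340 / 833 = 24.42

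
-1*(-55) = 55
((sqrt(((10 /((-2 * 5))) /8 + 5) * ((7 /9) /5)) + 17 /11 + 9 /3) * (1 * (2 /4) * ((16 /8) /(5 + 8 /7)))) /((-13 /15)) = -5250 /6149 -7 * sqrt(2730) /2236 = -1.02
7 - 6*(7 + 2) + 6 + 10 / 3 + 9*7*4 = 643 / 3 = 214.33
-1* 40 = -40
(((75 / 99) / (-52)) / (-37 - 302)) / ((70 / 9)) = 5 / 904904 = 0.00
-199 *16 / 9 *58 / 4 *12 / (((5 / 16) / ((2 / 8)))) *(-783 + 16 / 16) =577654016 / 15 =38510267.73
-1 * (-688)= 688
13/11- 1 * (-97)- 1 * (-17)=1267/11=115.18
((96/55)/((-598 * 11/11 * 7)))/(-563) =48/64809745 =0.00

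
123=123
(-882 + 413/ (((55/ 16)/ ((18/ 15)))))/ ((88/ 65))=-1318863/ 2420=-544.98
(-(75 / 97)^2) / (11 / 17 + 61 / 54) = -5163750 / 15346079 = -0.34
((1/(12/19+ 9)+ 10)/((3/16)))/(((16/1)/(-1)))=-1849/549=-3.37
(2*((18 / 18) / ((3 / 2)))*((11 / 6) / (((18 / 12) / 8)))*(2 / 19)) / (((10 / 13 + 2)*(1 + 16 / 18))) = 2288 / 8721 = 0.26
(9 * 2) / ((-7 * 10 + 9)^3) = -18 / 226981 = -0.00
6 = 6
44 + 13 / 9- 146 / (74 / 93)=-45968 / 333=-138.04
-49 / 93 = -0.53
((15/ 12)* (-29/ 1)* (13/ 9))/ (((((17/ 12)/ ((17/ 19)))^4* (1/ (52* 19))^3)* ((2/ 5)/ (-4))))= 1526665420800/ 19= 80350811621.05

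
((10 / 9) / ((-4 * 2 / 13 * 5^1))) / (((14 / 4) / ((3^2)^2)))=-117 / 14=-8.36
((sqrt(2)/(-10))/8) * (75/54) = -5 * sqrt(2)/288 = -0.02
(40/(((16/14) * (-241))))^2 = 1225/58081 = 0.02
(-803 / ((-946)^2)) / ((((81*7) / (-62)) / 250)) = 282875 / 11532213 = 0.02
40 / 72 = 5 / 9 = 0.56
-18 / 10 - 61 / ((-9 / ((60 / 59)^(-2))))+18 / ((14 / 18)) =6326947 / 226800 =27.90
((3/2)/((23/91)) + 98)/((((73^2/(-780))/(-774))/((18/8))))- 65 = 3239216630/122567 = 26428.13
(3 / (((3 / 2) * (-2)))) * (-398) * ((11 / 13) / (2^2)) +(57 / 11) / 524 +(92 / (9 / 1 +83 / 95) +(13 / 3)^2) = 35518402831 / 316287972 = 112.30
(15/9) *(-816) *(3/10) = -408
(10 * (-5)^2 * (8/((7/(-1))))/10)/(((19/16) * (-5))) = 640/133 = 4.81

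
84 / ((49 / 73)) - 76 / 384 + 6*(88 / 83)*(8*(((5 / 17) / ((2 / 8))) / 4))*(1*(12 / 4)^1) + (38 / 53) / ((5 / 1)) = 42714205241 / 251270880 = 169.99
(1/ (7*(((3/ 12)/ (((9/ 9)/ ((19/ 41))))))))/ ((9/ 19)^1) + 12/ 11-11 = -5063/ 693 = -7.31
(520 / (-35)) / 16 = -13 / 14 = -0.93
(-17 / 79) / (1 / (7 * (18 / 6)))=-357 / 79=-4.52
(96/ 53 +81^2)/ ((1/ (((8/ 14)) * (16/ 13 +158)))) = 2880024120/ 4823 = 597143.71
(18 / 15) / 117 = 2 / 195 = 0.01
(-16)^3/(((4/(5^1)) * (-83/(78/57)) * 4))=33280/1577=21.10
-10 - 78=-88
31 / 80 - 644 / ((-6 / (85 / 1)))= 2189693 / 240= 9123.72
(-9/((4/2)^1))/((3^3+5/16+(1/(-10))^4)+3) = -7500/50521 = -0.15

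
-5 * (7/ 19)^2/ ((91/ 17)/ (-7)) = 4165/ 4693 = 0.89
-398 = -398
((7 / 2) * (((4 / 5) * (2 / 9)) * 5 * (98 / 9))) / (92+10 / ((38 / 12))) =6517 / 18306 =0.36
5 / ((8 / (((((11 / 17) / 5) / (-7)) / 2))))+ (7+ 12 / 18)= 43759 / 5712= 7.66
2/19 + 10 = 192/19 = 10.11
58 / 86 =29 / 43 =0.67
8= 8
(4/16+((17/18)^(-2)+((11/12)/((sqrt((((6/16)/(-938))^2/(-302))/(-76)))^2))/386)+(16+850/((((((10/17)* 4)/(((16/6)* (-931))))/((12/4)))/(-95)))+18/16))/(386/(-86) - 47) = -309089415993281203/26673900048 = -11587709.91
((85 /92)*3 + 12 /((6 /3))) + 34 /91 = 76565 /8372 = 9.15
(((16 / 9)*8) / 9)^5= 34359738368 / 3486784401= 9.85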